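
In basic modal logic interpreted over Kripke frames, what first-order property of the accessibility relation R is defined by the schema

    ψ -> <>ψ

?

This is frame-equivalent to □ψ → ψ (substitute ¬ψ for ψ and contrapose).
Suppose □ψ→ψ is valid. At any x set V(ψ)={w : Rxw}. Then □ψ holds at x, so ψ holds at x, i.e. Rxx.
The converse is a direct semantic check.
So the correspondent is reflexivity.

reflexivity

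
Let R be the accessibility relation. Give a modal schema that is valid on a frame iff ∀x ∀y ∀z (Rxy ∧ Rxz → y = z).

◇s → □s

The condition is partial functionality. The CD schema ◇s → □s defines it.
Suppose ◇s→□s is valid. Take Rxy, Rxz and set V(s)={y}. Then ◇s at x, so □s at x, so s at z, i.e. z=y.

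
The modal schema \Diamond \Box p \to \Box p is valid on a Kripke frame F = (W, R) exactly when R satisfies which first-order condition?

This is frame-equivalent to ◇p → □◇p (substitute ¬p for p and contrapose).
Suppose ◇p→□◇p is valid. Take Rxy, Rxz and set V(p)={y}. Then ◇p at x, so □◇p at x, so ◇p at z, so some w with Rzw has p; w=y, i.e. Rzy. By symmetry of the argument, Ryz.
Conversely, on a frame with the Euclidean property the schema holds at every world under every valuation.
So the correspondent is the Euclidean property.

The Euclidean property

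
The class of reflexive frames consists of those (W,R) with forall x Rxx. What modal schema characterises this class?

The condition is reflexivity. The T schema □ψ → ψ defines it.
Suppose □ψ→ψ is valid. At any x set V(ψ)={w : Rxw}. Then □ψ holds at x, so ψ holds at x, i.e. Rxx.

□ψ → ψ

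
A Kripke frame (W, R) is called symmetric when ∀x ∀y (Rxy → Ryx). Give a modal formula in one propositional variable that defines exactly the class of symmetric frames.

A defining formula is r → □◇r (the B axiom).
Suppose r→□◇r is valid. Take Rxy and set V(r)={x}. Then r at x, so □◇r at x, so ◇r at y, so some z with Ryz has r; z=x, i.e. Ryx.

r → □◇r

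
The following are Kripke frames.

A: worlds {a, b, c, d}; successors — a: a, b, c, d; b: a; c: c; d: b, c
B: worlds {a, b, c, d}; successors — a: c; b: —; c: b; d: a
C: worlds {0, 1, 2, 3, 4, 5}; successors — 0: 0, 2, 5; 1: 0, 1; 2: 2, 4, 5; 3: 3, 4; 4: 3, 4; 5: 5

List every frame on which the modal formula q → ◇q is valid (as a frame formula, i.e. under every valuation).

Frame correspondent (Sahlqvist): ∀x Rxx — i.e. reflexivity.
A: fails — world b does not see itself.
B: fails — world a does not see itself.
C: holds.

C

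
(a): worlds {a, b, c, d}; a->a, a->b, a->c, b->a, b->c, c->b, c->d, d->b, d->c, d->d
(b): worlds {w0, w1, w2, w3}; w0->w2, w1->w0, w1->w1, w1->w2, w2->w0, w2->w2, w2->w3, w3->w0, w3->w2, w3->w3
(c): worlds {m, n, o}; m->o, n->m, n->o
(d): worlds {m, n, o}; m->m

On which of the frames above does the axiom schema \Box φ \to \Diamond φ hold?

(a), (b)

This is the axiom for seriality; its first-order frame correspondent is \forall x \exists y Rxy.
(a): satisfies the condition.
(b): satisfies the condition.
(c): fails — world o has no successor.
(d): fails — world n has no successor.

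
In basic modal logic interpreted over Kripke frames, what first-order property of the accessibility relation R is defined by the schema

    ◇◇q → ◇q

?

Transitivity

This is frame-equivalent to □q → □□q (substitute ¬q for q and contrapose).
Suppose □q→□□q is valid. Take Rxy, Ryz and set V(q)={w : Rxw}. Then □q at x, so □□q at x, so □q at y, so q at z, i.e. Rxz.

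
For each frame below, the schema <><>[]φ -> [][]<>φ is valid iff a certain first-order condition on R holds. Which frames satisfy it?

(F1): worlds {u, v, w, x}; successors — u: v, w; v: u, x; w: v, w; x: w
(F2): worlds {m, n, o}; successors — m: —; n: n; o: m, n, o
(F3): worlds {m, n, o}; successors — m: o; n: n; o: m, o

The schema corresponds to a generalized confluence (Geach) condition: forall x forall y forall z ((x R^2 y & x R^2 z) -> exists w (yRw & zRw)).
(F1): fails — uR²u, uR²v but no t with uRt and vRt.
(F2): fails — oR²m, oR²m but no w with mRw and mRw.
(F3): ✓.

(F3)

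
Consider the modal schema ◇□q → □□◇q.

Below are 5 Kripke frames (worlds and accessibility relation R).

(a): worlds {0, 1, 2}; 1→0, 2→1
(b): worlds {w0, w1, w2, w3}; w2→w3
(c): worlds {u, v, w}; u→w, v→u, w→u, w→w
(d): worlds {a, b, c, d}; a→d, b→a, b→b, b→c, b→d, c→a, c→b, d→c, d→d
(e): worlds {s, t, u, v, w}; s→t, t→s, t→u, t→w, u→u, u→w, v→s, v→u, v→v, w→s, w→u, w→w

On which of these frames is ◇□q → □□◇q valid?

The schema corresponds to a generalized confluence (Geach) condition: ∀x ∀y ∀z ((xRy ∧ xR²z) → ∃w (yRw ∧ zRw)).
(a): fails — 2R1, 2R²0 but no w with 1Rw and 0Rw.
(b): satisfies the condition.
(c): satisfies the condition.
(d): fails — aRd, aR²c but no w with dRw and cRw.
(e): fails — sRt, sR²s but no w* with tRw* and sRw*.
Valid on: (b), (c).

(b), (c)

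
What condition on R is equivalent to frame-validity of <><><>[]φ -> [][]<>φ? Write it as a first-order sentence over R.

This is a Sahlqvist (Geach-type) schema ◇^3□^1φ → □^2◇^1φ.
First-order correspondent: forall x forall y forall z ((x R^3 y & x R^2 z) -> exists w (yRw & zRw)).

forall x forall y forall z ((x R^3 y & x R^2 z) -> exists w (yRw & zRw))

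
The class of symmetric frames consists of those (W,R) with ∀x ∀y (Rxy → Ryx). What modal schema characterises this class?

The condition is symmetry. The B schema p → □◇p defines it.

p → □◇p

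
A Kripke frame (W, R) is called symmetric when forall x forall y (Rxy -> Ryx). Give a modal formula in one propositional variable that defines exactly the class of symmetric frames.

This is symmetry; the standard corresponding axiom is B: q → □◇q.

q → □◇q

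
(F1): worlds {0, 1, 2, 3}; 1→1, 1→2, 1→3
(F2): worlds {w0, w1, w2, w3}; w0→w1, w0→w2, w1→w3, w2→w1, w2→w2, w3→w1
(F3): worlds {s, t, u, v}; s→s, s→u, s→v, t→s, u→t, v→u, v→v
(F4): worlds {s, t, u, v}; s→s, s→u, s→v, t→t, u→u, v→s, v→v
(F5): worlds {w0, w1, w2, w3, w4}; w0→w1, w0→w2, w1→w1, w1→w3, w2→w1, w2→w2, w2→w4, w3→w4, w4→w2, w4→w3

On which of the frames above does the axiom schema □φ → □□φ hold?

(F1)

This is the axiom for transitivity; its first-order frame correspondent is ∀x ∀y ∀z (Rxy ∧ Ryz → Rxz).
(F1): condition met.
(F2): fails — Rw3w1 and Rw1w3 but not Rw3w3.
(F3): fails — Rut and Rts but not Rus.
(F4): fails — Rvs and Rsu but not Rvu.
(F5): fails — Rw2w4 and Rw4w3 but not Rw2w3.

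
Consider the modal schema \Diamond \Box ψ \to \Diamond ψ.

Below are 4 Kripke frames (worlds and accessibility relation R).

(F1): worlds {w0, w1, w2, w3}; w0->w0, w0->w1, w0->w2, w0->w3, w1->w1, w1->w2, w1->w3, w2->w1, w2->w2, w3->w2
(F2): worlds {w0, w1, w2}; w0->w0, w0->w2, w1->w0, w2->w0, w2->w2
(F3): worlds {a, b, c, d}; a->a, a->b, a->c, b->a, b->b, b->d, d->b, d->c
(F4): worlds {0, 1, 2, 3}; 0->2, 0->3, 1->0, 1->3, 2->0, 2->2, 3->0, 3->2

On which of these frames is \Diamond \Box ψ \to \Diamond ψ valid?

(F1), (F2), (F4)

This is the axiom for a generalized confluence (Geach) condition; its first-order frame correspondent is \forall x \forall y (xRy \to \exists w (yRw \wedge xRw)).
(F1): ✓.
(F2): ✓.
(F3): fails — aRc but no w with cRw and aRw.
(F4): ✓.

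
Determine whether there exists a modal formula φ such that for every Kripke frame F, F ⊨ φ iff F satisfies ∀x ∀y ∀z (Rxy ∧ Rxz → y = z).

Yes — defined by ◇p → □p

This is a Sahlqvist condition; the CD axiom ◇p → □p defines it.
Suppose ◇p→□p is valid. Take Rxy, Rxz and set V(p)={y}. Then ◇p at x, so □p at x, so p at z, i.e. z=y.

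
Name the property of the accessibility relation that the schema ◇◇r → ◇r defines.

This schema is equivalent to the 4 axiom □r → □□r.
It corresponds to transitivity: ∀x ∀y ∀z (Rxy ∧ Ryz → Rxz).

Transitivity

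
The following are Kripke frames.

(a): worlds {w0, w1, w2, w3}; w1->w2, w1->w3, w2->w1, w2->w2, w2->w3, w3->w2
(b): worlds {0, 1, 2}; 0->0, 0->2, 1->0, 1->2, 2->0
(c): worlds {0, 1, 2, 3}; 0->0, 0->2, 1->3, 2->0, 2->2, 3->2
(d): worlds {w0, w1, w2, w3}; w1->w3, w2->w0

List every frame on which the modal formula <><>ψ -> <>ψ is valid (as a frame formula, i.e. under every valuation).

This is the axiom for transitivity; its first-order frame correspondent is forall x forall y forall z (Rxy & Ryz -> Rxz).
(a): fails — Rw1w2 and Rw2w1 but not Rw1w1.
(b): fails — R20 and R02 but not R22.
(c): fails — R32 and R20 but not R30.
(d): satisfies the condition.
Valid on: (d).

(d)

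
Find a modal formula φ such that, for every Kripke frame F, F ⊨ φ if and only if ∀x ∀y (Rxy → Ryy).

The condition is shift-reflexivity. The T□ schema □(□p → p) defines it.
Suppose □(□p→p) is valid. Take Rxy and set V(p)={w : Ryw}. Then at y, □p holds; since □(□p→p) at x, □p→p at y, so p at y, i.e. Ryy.

□(□p → p)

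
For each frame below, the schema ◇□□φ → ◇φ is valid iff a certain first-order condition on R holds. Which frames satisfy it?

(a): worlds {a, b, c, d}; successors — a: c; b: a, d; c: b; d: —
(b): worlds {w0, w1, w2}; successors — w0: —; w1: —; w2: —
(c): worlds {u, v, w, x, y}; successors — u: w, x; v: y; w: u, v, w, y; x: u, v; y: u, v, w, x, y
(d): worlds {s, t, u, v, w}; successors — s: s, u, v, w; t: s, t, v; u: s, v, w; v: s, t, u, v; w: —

Frame correspondent (Sahlqvist): ∀x ∀y (xRy → ∃w (yR²w ∧ xRw)) — i.e. a generalized confluence (Geach) condition.
(a): fails — aRc but no w with cR²w and aRw.
(b): holds.
(c): holds.
(d): fails — sRw but no w* with wR²w* and sRw*.

(b), (c)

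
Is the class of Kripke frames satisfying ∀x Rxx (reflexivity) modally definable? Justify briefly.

Yes, by □q → q

The condition is reflexivity. A defining modal formula is □q → q.
Suppose □q→q is valid. At any x set V(q)={w : Rxw}. Then □q holds at x, so q holds at x, i.e. Rxx.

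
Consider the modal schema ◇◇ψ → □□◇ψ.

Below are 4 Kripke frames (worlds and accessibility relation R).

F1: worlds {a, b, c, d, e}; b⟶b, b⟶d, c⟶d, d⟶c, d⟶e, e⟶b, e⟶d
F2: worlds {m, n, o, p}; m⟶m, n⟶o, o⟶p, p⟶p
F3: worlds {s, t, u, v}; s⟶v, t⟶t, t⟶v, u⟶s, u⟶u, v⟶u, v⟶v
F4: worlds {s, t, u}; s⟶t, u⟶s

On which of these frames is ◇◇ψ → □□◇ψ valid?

F2

Frame correspondent (Sahlqvist): ∀x ∀y ∀z ((xR²y ∧ xR²z) → ∃w (y = w ∧ zRw)) — i.e. a generalized confluence (Geach) condition.
F1: fails — bR²b, bR²c but no w with b=w and cRw.
F2: condition met.
F3: fails — sR²v, sR²u but no w with v=w and uRw.
F4: fails — uR²t, uR²t but no w with t=w and tRw.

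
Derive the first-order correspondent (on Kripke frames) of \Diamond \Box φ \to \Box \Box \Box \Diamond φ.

This is a Sahlqvist (Geach-type) schema ◇^1□^1φ → □^3◇^1φ.
First-order correspondent: \forall x \forall y \forall z ((xRy \wedge x R^3 z) \to \exists w (yRw \wedge zRw)).

\forall x \forall y \forall z ((xRy \wedge x R^3 z) \to \exists w (yRw \wedge zRw))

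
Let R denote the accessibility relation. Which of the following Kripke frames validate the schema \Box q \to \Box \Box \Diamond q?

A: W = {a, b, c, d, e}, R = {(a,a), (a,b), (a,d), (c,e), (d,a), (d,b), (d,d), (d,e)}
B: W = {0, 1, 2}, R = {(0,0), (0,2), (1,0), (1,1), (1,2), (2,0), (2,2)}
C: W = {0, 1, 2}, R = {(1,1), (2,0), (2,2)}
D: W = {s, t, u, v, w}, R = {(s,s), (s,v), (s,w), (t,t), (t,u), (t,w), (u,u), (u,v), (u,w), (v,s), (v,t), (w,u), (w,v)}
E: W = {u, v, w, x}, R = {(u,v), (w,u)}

B

This is the axiom for a generalized confluence (Geach) condition; its first-order frame correspondent is \forall x \forall z (x R^2 z \to \exists w (xRw \wedge zRw)).
A: fails — aR²b but no w with aRw and bRw.
B: satisfies the condition.
C: fails — 2R²0 but no w with 2Rw and 0Rw.
D: fails — uR²v but no w* with uRw* and vRw*.
E: fails — wR²v but no t with wRt and vRt.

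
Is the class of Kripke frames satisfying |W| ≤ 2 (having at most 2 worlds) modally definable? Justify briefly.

No

If a class were modally definable it would be closed under disjoint unions (Goldblatt–Thomason).
Any modal formula valid on each of 3 disjoint one-world frames is valid on their disjoint union (validity is preserved under disjoint unions). Each one-world frame has |W|=1≤2, but the union has |W|=3.
So no modal formula (or set of formulas) defines exactly the |W|≤2 frames.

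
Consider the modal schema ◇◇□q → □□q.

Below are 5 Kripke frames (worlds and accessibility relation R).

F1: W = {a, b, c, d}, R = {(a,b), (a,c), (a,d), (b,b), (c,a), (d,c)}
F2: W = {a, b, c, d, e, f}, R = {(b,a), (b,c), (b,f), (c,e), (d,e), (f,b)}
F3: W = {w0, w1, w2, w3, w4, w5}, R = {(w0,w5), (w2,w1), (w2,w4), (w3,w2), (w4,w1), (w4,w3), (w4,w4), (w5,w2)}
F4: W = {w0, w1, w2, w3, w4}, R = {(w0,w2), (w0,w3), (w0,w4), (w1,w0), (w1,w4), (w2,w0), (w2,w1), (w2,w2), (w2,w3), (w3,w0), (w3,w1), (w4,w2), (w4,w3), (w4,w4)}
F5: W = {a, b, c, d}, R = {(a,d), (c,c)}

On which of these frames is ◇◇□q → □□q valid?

The schema corresponds to a generalized confluence (Geach) condition: ∀x ∀y ∀z ((xR²y ∧ xR²z) → ∃w (yRw ∧ z = w)).
F1: fails — aR²a, aR²a but no w with aRw and a=w.
F2: fails — bR²b, bR²b but no w with bRw and b=w.
F3: fails — w0R²w2, w0R²w2 but no w with w2Rw and w2=w.
F4: fails — w0R²w0, w0R²w0 but no w with w0Rw and w0=w.
F5: condition met.
Valid on: F5.

F5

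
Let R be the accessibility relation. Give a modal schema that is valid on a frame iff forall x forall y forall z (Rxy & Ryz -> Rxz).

□s → □□s

This is transitivity; the standard corresponding axiom is 4: □s → □□s.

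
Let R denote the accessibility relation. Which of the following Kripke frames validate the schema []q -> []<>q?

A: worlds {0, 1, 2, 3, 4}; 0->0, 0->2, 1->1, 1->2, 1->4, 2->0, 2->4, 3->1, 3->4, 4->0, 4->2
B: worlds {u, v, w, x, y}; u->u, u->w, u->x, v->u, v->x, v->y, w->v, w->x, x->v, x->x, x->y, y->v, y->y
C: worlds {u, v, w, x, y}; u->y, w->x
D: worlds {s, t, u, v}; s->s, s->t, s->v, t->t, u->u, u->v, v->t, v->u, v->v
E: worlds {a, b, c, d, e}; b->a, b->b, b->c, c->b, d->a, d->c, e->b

B, D

The schema corresponds to a generalized confluence (Geach) condition: forall x forall z (xRz -> exists w (xRw & zRw)).
A: fails — 3R4 but no w with 3Rw and 4Rw.
B: holds.
C: fails — uRy but no t with uRt and yRt.
D: holds.
E: fails — bRa but no w with bRw and aRw.
Valid on: B, D.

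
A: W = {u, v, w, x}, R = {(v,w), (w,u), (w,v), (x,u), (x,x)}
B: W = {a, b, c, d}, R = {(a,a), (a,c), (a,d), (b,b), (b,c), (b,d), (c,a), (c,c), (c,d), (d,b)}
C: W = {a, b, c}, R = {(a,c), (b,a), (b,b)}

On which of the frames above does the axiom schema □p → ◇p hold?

This is the axiom for seriality; its first-order frame correspondent is ∀x ∃y Rxy.
A: fails — world u has no successor.
B: condition met.
C: fails — world c has no successor.
Valid on: B.

B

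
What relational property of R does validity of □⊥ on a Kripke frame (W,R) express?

□⊥ is valid iff no world has any successor (otherwise □⊥ fails at any world with one).
Conversely, any frame satisfying ∀x ∀y ¬Rxy validates the schema.
So the correspondent is emptiness of R.

emptiness of R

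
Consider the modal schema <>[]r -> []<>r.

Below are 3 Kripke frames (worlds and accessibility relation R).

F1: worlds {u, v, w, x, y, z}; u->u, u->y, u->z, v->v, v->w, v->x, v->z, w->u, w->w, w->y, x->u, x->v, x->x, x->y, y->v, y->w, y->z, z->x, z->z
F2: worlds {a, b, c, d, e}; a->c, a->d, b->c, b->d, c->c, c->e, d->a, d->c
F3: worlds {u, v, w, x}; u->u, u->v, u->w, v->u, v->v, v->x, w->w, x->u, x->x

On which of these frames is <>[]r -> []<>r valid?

This is the axiom for convergence; its first-order frame correspondent is forall x forall y forall z (Rxy & Rxz -> exists w (Ryw & Rzw)).
F1: fails — Rvz and Rvw but z and w have no common successor.
F2: fails — Rcc and Rce but c and e have no common successor.
F3: fails — Ruv and Ruw but v and w have no common successor.
Valid on no frame.

none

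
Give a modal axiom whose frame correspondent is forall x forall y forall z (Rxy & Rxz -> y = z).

This is partial functionality; the standard corresponding axiom is CD: ◇q → □q.
Suppose ◇q→□q is valid. Take Rxy, Rxz and set V(q)={y}. Then ◇q at x, so □q at x, so q at z, i.e. z=y.

◇q → □q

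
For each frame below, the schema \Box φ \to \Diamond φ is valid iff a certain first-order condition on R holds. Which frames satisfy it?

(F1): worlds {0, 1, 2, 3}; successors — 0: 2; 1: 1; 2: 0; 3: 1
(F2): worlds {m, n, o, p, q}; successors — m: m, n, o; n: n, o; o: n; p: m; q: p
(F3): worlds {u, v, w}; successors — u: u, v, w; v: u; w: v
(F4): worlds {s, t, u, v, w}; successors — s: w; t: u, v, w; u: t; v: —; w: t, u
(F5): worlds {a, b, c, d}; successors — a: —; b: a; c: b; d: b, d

(F1), (F2), (F3)

This is the axiom for seriality; its first-order frame correspondent is \forall x \exists y Rxy.
(F1): ✓.
(F2): ✓.
(F3): ✓.
(F4): fails — world v has no successor.
(F5): fails — world a has no successor.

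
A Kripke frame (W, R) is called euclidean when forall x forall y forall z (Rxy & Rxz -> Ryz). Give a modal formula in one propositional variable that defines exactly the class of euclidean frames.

◇q → □◇q

A defining formula is ◇q → □◇q (the 5 axiom).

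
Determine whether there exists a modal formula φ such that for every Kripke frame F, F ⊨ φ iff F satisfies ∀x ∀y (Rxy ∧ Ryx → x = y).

Any modally definable frame class is closed under surjective bounded morphisms.
The 6-cycle (worlds s,t,u,v,w,x with s→t→u→v→w→x→s) is antisymmetric. Sending even-indexed worlds to a and odd-indexed worlds to b is a surjective bounded morphism onto the two-world frame with a↔b, which is not antisymmetric.
Hence antisymmetry is not modally definable.

No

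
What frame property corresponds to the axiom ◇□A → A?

Symmetry

This schema is equivalent to the B axiom A → □◇A.
Its frame correspondent is symmetry — ∀x ∀y (Rxy → Ryx).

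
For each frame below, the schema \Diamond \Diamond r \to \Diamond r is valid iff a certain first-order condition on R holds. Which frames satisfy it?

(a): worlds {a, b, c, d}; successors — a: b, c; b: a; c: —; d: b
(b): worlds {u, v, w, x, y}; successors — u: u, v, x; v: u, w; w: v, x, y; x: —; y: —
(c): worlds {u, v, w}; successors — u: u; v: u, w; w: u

(c)

The schema corresponds to transitivity: \forall x \forall y \forall z (Rxy \wedge Ryz \to Rxz).
(a): fails — Rdb and Rba but not Rda.
(b): fails — Ruv and Rvw but not Ruw.
(c): condition met.
Valid on: (c).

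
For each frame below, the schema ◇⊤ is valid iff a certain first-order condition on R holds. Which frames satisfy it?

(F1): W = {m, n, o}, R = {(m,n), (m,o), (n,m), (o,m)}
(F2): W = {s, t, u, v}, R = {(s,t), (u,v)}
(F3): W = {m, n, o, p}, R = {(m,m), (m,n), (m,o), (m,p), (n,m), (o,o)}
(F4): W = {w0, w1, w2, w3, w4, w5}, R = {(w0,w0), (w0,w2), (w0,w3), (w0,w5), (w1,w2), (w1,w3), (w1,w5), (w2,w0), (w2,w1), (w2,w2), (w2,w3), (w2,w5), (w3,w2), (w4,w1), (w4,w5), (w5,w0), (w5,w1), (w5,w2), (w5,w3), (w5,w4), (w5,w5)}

(F1), (F4)

Frame correspondent (Sahlqvist): ∀x ∃y Rxy — i.e. seriality.
(F1): ✓.
(F2): fails — world t has no successor.
(F3): fails — world p has no successor.
(F4): ✓.
Valid on: (F1), (F4).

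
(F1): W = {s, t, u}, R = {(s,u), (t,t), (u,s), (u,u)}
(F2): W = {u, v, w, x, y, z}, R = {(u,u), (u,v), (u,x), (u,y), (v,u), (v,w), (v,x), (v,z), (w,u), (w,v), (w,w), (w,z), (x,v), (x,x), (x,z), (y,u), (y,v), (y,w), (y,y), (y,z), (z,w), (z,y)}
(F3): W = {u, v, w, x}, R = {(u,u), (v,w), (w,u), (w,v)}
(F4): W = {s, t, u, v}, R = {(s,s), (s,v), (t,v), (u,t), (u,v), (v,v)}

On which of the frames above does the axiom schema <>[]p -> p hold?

(F1)

The schema corresponds to symmetry: forall x forall y (Rxy -> Ryx).
(F1): ✓.
(F2): fails — Rvz but not Rzv.
(F3): fails — Rwu but not Ruw.
(F4): fails — Ruv but not Rvu.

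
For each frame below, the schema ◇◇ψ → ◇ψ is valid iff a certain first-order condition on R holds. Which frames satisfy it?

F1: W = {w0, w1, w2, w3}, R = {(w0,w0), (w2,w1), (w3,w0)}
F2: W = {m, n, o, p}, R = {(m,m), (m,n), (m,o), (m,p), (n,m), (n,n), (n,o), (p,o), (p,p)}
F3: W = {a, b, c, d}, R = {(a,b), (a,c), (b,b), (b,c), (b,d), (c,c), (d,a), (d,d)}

F1

Frame correspondent (Sahlqvist): ∀x ∀y (xR²y → ∃w (y = w ∧ xRw)) — i.e. a generalized confluence (Geach) condition.
F1: satisfies the condition.
F2: fails — nR²p but no w with p=w and nRw.
F3: fails — aR²d but no w with d=w and aRw.
Valid on: F1.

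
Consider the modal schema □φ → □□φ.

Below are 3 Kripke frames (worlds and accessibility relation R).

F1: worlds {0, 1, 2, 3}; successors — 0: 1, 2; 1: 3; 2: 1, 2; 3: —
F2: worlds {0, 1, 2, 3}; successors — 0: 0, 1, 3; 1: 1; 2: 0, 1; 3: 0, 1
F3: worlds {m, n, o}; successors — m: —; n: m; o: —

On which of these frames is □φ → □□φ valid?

The schema corresponds to transitivity: ∀x ∀y ∀z (Rxy ∧ Ryz → Rxz).
F1: fails — R01 and R13 but not R03.
F2: fails — R20 and R03 but not R23.
F3: holds.
Valid on: F3.

F3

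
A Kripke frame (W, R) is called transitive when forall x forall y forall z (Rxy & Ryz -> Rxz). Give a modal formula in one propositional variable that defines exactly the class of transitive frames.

A defining formula is □q → □□q (the 4 axiom).
Suppose □q→□□q is valid. Take Rxy, Ryz and set V(q)={w : Rxw}. Then □q at x, so □□q at x, so □q at y, so q at z, i.e. Rxz.

□q → □□q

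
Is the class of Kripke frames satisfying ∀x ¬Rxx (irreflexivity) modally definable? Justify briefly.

Any modally definable frame class is closed under surjective bounded morphisms.
The 3-cycle (worlds w0,w1,w2 with w0→w1→w2→w0) is irreflexive, and the map sending every world to a single reflexive point • is a surjective bounded morphism (forth: every edge maps to (•,•); back: every world has a successor). So any modal formula valid on the 3-cycle is also valid on the reflexive point, which is not irreflexive.
Hence irreflexivity is not modally definable.

No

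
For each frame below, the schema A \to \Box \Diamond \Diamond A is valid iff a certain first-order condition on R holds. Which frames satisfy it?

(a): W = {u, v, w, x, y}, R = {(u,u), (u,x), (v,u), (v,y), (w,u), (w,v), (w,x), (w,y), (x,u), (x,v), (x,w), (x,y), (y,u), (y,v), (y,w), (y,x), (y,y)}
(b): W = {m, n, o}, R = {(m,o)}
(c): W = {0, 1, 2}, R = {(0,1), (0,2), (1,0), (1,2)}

(a)

Frame correspondent (Sahlqvist): \forall x \forall z (xRz \to \exists w (x = w \wedge z R^2 w)) — i.e. a generalized confluence (Geach) condition.
(a): satisfies the condition.
(b): fails — mRo but no w with m=w and oR²w.
(c): fails — 0R1 but no w with 0=w and 1R²w.
Valid on: (a).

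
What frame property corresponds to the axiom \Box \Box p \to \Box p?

Density

Suppose □□p→□p is valid. Take Rxy and set V(p)={w : xR²w}. Then □□p at x, so □p at x, so p at y, i.e. ∃z(Rxz∧Rzy).
The converse is a direct semantic check.
So the correspondent is density.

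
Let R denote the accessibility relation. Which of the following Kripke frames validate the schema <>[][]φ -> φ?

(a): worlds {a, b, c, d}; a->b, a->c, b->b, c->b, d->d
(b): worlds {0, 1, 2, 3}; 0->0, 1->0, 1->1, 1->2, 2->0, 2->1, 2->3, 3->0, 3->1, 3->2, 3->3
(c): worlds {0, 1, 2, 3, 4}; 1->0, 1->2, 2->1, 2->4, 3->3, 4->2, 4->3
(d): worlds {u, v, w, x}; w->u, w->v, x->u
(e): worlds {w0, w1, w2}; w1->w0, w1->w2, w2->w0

Frame correspondent (Sahlqvist): forall x forall y (xRy -> exists w (y R^2 w & x = w)) — i.e. a generalized confluence (Geach) condition.
(a): fails — aRb but no w with bR²w and a=w.
(b): fails — 1R0 but no w with 0R²w and 1=w.
(c): fails — 1R0 but no w with 0R²w and 1=w.
(d): fails — wRu but no t with uR²t and w=t.
(e): fails — w1Rw0 but no w with w0R²w and w1=w.
Valid on no frame.

none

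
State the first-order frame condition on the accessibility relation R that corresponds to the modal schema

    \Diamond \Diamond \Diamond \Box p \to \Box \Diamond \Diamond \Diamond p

\forall x \forall y \forall z ((x R^3 y \wedge xRz) \to \exists w (yRw \wedge z R^3 w))

This is a Sahlqvist (Geach-type) schema ◇^3□^1p → □^1◇^3p.
Minimal-valuation argument: fix x; take any y with xR^3y and any z with xR^1z. Set V(p) to the set of worlds R-reachable from y in exactly 1 step. Then □^1p holds at y, so the antecedent holds at x; validity forces ◇^3p at z, giving a w with zR^3w and yR^1w.
First-order correspondent: \forall x \forall y \forall z ((x R^3 y \wedge xRz) \to \exists w (yRw \wedge z R^3 w)).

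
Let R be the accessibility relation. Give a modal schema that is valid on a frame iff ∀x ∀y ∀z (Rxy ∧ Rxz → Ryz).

◇s → □◇s

The condition is the Euclidean property. The 5 schema ◇s → □◇s defines it.
Suppose ◇s→□◇s is valid. Take Rxy, Rxz and set V(s)={y}. Then ◇s at x, so □◇s at x, so ◇s at z, so some w with Rzw has s; w=y, i.e. Rzy. By symmetry of the argument, Ryz.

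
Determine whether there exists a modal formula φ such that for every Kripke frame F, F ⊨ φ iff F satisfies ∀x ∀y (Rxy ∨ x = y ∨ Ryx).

No — not modally definable

Any modally definable frame class is closed under disjoint unions.
Take 2 disjoint single-world reflexive frames: each is trivially connected, but their disjoint union has 2 worlds with no edge between distinct components, so it is not connected.
So no modal formula (or set of formulas) defines exactly the connected frames.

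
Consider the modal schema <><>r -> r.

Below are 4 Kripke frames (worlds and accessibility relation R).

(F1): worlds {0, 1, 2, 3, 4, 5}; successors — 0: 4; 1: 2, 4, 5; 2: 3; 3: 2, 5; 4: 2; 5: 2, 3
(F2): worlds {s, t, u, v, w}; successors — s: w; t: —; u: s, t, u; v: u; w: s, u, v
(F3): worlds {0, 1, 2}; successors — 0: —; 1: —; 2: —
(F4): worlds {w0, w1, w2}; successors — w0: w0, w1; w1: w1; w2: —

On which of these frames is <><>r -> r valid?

(F3)

The schema corresponds to a generalized confluence (Geach) condition: forall x forall y (x R^2 y -> exists w (y = w & x = w)).
(F1): fails — 0R²2 but 2 ≠ 0.
(F2): fails — sR²u but u ≠ s.
(F3): satisfies the condition.
(F4): fails — w0R²w1 but w1 ≠ w0.
Valid on: (F3).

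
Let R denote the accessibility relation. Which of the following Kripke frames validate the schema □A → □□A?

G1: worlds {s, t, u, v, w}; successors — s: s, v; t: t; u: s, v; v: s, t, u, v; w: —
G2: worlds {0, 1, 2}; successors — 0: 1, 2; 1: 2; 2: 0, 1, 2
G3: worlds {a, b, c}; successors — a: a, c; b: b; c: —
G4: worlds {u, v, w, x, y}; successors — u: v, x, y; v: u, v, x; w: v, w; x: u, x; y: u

G3

Frame correspondent (Sahlqvist): ∀x ∀y ∀z (Rxy ∧ Ryz → Rxz) — i.e. transitivity.
G1: fails — Ruv and Rvt but not Rut.
G2: fails — R02 and R20 but not R00.
G3: ✓.
G4: fails — Ruv and Rvu but not Ruu.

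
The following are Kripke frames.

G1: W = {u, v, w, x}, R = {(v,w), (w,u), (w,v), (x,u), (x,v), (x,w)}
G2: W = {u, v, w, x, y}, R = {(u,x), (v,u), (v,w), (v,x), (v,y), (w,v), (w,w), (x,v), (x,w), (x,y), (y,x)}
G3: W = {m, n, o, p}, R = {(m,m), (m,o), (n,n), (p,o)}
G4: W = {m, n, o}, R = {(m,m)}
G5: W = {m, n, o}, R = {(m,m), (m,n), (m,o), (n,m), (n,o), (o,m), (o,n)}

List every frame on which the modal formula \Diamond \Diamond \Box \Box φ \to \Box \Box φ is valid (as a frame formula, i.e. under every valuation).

Frame correspondent (Sahlqvist): \forall x \forall y \forall z ((x R^2 y \wedge x R^2 z) \to \exists w (y R^2 w \wedge z = w)) — i.e. a generalized confluence (Geach) condition.
G1: fails — vR²u, vR²u but no t with uR²t and u=t.
G2: fails — vR²y, vR²x but no t with yR²t and x=t.
G3: fails — mR²o, mR²m but no w with oR²w and m=w.
G4: ✓.
G5: ✓.
Valid on: G4, G5.

G4, G5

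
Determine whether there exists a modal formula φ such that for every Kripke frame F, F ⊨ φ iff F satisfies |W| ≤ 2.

Any modally definable frame class is closed under disjoint unions.
Any modal formula valid on each of 3 disjoint one-world frames is valid on their disjoint union (validity is preserved under disjoint unions). Each one-world frame has |W|=1≤2, but the union has |W|=3.
So the class is not modally definable.

Not definable by any modal formula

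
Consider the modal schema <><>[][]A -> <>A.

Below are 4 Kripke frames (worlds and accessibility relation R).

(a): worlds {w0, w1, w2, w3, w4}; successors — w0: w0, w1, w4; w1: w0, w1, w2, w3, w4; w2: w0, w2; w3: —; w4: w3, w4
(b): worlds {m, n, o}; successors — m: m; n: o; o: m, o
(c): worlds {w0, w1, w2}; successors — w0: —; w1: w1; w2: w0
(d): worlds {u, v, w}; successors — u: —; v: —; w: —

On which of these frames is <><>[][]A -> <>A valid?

This is the axiom for a generalized confluence (Geach) condition; its first-order frame correspondent is forall x forall y (x R^2 y -> exists w (y R^2 w & xRw)).
(a): fails — w0R²w3 but no w with w3R²w and w0Rw.
(b): fails — nR²m but no w with mR²w and nRw.
(c): satisfies the condition.
(d): satisfies the condition.

(c), (d)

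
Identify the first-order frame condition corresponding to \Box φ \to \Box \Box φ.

transitivity

Suppose □φ→□□φ is valid. Take Rxy, Ryz and set V(φ)={w : Rxw}. Then □φ at x, so □□φ at x, so □φ at y, so φ at z, i.e. Rxz.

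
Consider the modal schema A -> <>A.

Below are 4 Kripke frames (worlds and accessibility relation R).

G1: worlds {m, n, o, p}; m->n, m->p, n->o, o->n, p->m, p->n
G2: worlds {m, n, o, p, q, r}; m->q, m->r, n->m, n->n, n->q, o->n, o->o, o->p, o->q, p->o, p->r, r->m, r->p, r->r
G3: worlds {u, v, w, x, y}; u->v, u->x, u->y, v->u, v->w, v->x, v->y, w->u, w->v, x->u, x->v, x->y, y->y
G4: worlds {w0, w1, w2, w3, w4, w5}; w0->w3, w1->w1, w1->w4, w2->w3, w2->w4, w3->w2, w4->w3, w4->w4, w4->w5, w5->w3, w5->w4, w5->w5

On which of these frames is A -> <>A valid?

The schema corresponds to a generalized confluence (Geach) condition: forall x exists w (x = w & xRw).
G1: fails — at m but no w with m=w and mRw.
G2: fails — at m but no w with m=w and mRw.
G3: fails — at u but no t with u=t and uRt.
G4: fails — at w0 but no w with w0=w and w0Rw.

none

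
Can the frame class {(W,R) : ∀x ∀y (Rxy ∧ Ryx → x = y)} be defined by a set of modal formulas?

Any modally definable frame class is closed under surjective bounded morphisms.
The 4-cycle (worlds 0,1,2,3 with 0→1→2→3→0) is antisymmetric. Sending even-indexed worlds to a and odd-indexed worlds to b is a surjective bounded morphism onto the two-world frame with a↔b, which is not antisymmetric.
Hence antisymmetry is not modally definable.

No — not modally definable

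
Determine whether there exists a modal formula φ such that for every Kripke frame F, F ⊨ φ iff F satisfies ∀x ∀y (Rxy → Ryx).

Yes: it is symmetry, defined by the B schema r → □◇r.

Yes, by r → □◇r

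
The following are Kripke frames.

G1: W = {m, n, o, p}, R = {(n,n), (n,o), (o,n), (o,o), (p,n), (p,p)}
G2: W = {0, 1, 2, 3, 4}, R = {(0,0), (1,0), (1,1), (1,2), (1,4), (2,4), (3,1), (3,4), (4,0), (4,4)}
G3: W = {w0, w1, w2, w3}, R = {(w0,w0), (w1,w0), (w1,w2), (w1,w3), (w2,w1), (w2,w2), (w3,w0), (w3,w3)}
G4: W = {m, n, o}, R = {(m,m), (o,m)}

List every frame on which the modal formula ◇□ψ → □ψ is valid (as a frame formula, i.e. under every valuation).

The schema corresponds to a generalized confluence (Geach) condition: ∀x ∀y ∀z ((xRy ∧ xRz) → ∃w (yRw ∧ z = w)).
G1: fails — pRn, pRp but no w with nRw and p=w.
G2: fails — 1R0, 1R1 but no w with 0Rw and 1=w.
G3: fails — w1Rw0, w1Rw2 but no w with w0Rw and w2=w.
G4: holds.

G4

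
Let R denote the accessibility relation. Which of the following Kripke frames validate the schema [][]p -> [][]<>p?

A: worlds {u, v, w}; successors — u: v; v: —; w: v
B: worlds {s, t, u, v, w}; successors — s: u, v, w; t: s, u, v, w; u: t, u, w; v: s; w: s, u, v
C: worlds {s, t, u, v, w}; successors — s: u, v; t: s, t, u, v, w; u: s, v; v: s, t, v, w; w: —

A

The schema corresponds to a generalized confluence (Geach) condition: forall x forall z (x R^2 z -> exists w (x R^2 w & zRw)).
A: satisfies the condition.
B: fails — vR²v but no w* with vR²w* and vRw*.
C: fails — sR²w but no w* with sR²w* and wRw*.
Valid on: A.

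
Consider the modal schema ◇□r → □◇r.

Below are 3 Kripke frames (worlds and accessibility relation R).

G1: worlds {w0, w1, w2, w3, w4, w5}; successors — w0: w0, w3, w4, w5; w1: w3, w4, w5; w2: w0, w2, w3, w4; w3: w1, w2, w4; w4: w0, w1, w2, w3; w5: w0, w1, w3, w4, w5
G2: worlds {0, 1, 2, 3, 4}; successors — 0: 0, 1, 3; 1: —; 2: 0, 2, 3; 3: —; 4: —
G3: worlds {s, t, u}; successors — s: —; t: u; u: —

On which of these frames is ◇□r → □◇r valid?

Frame correspondent (Sahlqvist): ∀x ∀y ∀z (Rxy ∧ Rxz → ∃w (Ryw ∧ Rzw)) — i.e. convergence.
G1: satisfies the condition.
G2: fails — R00 and R01 but 0 and 1 have no common successor.
G3: fails — Rtu and Rtu but u and u have no common successor.

G1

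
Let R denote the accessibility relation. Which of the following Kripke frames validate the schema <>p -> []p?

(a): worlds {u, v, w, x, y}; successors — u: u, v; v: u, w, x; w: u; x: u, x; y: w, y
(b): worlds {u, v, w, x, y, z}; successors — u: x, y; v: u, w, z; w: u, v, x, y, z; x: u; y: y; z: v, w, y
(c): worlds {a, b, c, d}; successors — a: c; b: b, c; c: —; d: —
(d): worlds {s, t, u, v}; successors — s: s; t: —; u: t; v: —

This is the axiom for partial functionality; its first-order frame correspondent is forall x forall y forall z (Rxy & Rxz -> y = z).
(a): fails — u sees both u and v.
(b): fails — u sees both x and y.
(c): fails — b sees both b and c.
(d): satisfies the condition.
Valid on: (d).

(d)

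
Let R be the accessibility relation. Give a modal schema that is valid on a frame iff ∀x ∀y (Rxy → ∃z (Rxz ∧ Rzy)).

This is density; the standard corresponding axiom is C4: □□p → □p.
Suppose □□p→□p is valid. Take Rxy and set V(p)={w : xR²w}. Then □□p at x, so □p at x, so p at y, i.e. ∃z(Rxz∧Rzy).

□□p → □p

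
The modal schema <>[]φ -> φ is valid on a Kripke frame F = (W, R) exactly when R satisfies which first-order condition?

symmetry: forall x forall y (Rxy -> Ryx)

Equivalently (dual form): φ → □◇φ.
Suppose φ→□◇φ is valid. Take Rxy and set V(φ)={x}. Then φ at x, so □◇φ at x, so ◇φ at y, so some z with Ryz has φ; z=x, i.e. Ryx.
The converse is a direct semantic check.
Frame condition: forall x forall y (Rxy -> Ryx).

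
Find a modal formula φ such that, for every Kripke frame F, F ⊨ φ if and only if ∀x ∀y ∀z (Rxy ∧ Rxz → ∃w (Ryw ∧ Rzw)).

◇□ψ → □◇ψ

This is convergence; the standard corresponding axiom is .2: ◇□ψ → □◇ψ.
Suppose ◇□ψ→□◇ψ is valid. Take Rxy, Rxz and set V(ψ)={w : Ryw}. Then □ψ at y so ◇□ψ at x, so □◇ψ at x, so ◇ψ at z, giving w with Rzw and Ryw.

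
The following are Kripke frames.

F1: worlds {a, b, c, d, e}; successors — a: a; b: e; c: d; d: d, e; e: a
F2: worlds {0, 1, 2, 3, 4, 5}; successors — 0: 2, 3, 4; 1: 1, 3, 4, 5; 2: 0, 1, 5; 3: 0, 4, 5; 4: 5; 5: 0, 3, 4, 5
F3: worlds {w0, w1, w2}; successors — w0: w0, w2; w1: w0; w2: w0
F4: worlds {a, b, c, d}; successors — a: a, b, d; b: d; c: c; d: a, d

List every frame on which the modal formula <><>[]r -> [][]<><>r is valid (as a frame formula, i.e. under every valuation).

Frame correspondent (Sahlqvist): forall x forall y forall z ((x R^2 y & x R^2 z) -> exists w (yRw & z R^2 w)) — i.e. a generalized confluence (Geach) condition.
F1: fails — cR²d, cR²e but no w with dRw and eR²w.
F2: condition met.
F3: condition met.
F4: condition met.
Valid on: F2, F3, F4.

F2, F3, F4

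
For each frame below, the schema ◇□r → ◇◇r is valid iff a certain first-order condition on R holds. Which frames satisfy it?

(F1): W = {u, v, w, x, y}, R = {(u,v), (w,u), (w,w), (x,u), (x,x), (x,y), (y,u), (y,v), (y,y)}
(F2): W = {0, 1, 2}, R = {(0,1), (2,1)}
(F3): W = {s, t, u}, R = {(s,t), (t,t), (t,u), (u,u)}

(F3)

This is the axiom for a generalized confluence (Geach) condition; its first-order frame correspondent is ∀x ∀y (xRy → ∃w (yRw ∧ xR²w)).
(F1): fails — uRv but no t with vRt and uR²t.
(F2): fails — 0R1 but no w with 1Rw and 0R²w.
(F3): holds.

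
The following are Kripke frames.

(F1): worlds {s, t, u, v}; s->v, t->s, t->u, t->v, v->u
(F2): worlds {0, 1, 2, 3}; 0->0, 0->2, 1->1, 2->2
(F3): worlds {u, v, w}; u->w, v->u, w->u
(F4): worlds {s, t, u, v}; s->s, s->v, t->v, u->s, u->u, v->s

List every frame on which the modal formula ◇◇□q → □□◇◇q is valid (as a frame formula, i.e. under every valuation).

(F2), (F4)

This is the axiom for a generalized confluence (Geach) condition; its first-order frame correspondent is ∀x ∀y ∀z ((xR²y ∧ xR²z) → ∃w (yRw ∧ zR²w)).
(F1): fails — sR²u, sR²u but no w with uRw and uR²w.
(F2): satisfies the condition.
(F3): fails — uR²u, uR²u but no t with uRt and uR²t.
(F4): satisfies the condition.
Valid on: (F2), (F4).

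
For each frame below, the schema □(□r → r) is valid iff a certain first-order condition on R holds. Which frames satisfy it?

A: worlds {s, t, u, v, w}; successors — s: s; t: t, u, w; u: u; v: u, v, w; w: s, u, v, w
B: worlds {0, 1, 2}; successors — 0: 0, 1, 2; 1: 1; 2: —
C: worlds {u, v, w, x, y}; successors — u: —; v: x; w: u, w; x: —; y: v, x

This is the axiom for shift-reflexivity; its first-order frame correspondent is ∀x ∀y (Rxy → Ryy).
A: ✓.
B: fails — R02 but not R22.
C: fails — Ryx but not Rxx.
Valid on: A.

A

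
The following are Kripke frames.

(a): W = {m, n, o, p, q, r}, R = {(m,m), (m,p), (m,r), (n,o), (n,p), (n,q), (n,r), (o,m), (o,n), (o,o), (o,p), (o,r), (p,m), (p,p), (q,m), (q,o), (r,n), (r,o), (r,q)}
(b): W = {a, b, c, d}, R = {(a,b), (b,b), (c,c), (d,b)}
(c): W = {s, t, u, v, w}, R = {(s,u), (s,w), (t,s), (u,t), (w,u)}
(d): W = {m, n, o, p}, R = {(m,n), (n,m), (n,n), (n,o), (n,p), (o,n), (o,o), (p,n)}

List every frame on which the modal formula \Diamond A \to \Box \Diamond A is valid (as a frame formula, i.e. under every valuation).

This is the axiom for the Euclidean property; its first-order frame correspondent is \forall x \forall y \forall z (Rxy \wedge Rxz \to Ryz).
(a): fails — Rmp and Rmr but not Rpr.
(b): ✓.
(c): fails — Rsw and Rsw but not Rww.
(d): fails — Rno and Rnm but not Rom.

(b)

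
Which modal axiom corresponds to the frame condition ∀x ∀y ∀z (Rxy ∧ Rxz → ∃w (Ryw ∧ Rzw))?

A defining formula is ◇□p → □◇p (the .2 axiom).
Suppose ◇□p→□◇p is valid. Take Rxy, Rxz and set V(p)={w : Ryw}. Then □p at y so ◇□p at x, so □◇p at x, so ◇p at z, giving w with Rzw and Ryw.

◇□p → □◇p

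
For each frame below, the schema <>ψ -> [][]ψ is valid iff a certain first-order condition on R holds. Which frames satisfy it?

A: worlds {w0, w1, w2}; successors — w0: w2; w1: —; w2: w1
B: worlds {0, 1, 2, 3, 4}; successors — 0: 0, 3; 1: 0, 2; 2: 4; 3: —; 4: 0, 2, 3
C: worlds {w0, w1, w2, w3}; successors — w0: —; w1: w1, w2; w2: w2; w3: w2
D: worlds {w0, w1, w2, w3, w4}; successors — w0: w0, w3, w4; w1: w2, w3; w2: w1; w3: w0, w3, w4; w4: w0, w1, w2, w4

The schema corresponds to a generalized confluence (Geach) condition: forall x forall y forall z ((xRy & x R^2 z) -> exists w (y = w & z = w)).
A: fails — w0Rw2, w0R²w1 but w2 ≠ w1.
B: fails — 0R0, 0R²3 but 0 ≠ 3.
C: fails — w1Rw1, w1R²w2 but w1 ≠ w2.
D: fails — w0Rw0, w0R²w1 but w0 ≠ w1.
Valid on no frame.

none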